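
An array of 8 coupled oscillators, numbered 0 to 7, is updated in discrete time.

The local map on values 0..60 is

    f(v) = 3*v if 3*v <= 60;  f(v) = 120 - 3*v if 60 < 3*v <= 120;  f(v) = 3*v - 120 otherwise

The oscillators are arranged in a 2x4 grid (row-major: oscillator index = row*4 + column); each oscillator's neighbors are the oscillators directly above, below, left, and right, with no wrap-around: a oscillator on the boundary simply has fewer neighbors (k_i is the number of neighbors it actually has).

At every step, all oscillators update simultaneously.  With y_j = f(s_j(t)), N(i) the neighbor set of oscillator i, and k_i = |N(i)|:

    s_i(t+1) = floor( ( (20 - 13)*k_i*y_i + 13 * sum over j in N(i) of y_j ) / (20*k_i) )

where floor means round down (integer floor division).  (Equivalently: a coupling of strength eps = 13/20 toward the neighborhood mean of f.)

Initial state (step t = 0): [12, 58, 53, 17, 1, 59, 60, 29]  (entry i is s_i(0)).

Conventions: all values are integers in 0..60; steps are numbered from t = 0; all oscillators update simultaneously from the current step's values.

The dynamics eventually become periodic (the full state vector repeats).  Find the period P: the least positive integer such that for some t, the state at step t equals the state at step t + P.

Answer: 16
Key observation: The state at step 42, [36, 28, 16, 8, 36, 28, 16, 8], reappears at step 58 — and no state repeats earlier — so the cycle the system enters has period 16.

Derivation:
t=0: [12, 58, 53, 17, 1, 59, 60, 29]
t=1: [31, 47, 49, 41, 31, 45, 48, 47]
t=2: [25, 22, 19, 16, 23, 20, 22, 16]
t=3: [49, 54, 53, 50, 51, 55, 54, 49]
t=4: [33, 38, 38, 31, 34, 41, 38, 32]
t=5: [15, 8, 10, 19, 14, 7, 9, 19]
t=6: [37, 29, 33, 48, 36, 27, 32, 47]
t=7: [17, 26, 24, 22, 19, 28, 25, 22]
t=8: [50, 43, 47, 52, 48, 43, 45, 51]
t=9: [21, 16, 20, 30, 21, 13, 18, 28]
t=10: [54, 50, 49, 41, 51, 48, 48, 39]
t=11: [35, 30, 21, 10, 33, 27, 20, 9]
t=12: [21, 34, 45, 37, 24, 37, 47, 38]
t=13: [41, 23, 15, 9, 38, 22, 13, 11]
t=14: [19, 39, 41, 34, 20, 39, 42, 33]
t=15: [40, 14, 6, 14, 40, 16, 7, 15]
t=16: [13, 29, 29, 35, 15, 30, 31, 36]
t=17: [39, 33, 27, 19, 38, 33, 25, 17]
t=18: [9, 21, 40, 49, 9, 22, 39, 51]
t=19: [36, 37, 18, 20, 35, 37, 19, 21]
t=20: [12, 19, 46, 57, 12, 20, 45, 57]
t=21: [42, 44, 32, 40, 43, 44, 33, 39]
t=22: [8, 13, 15, 8, 9, 13, 15, 7]
t=23: [29, 37, 39, 29, 29, 37, 38, 29]
t=24: [25, 12, 11, 23, 25, 13, 11, 24]
t=25: [42, 37, 37, 44, 43, 38, 37, 44]
t=26: [7, 7, 9, 11, 7, 7, 9, 11]
t=27: [21, 22, 27, 31, 21, 22, 27, 31]
t=28: [56, 51, 39, 30, 56, 51, 39, 30]
t=29: [43, 29, 15, 21, 43, 29, 15, 21]
t=30: [16, 30, 45, 53, 16, 30, 45, 53]
t=31: [42, 30, 23, 31, 42, 30, 23, 31]
t=32: [13, 29, 41, 34, 13, 29, 41, 34]
t=33: [37, 27, 12, 13, 37, 27, 12, 13]
t=34: [18, 31, 37, 38, 18, 31, 37, 38]
t=35: [45, 28, 12, 6, 45, 28, 12, 6]
t=36: [21, 31, 32, 23, 21, 31, 32, 23]
t=37: [47, 32, 30, 42, 47, 32, 30, 42]
t=38: [21, 24, 23, 13, 21, 24, 23, 13]
t=39: [54, 50, 47, 42, 54, 50, 47, 42]
t=40: [38, 30, 19, 10, 38, 30, 19, 10]
t=41: [13, 30, 45, 38, 13, 30, 45, 38]
t=42: [36, 28, 16, 8, 36, 28, 16, 8]
t=43: [19, 33, 40, 31, 19, 33, 40, 31]
t=44: [45, 24, 10, 18, 45, 24, 10, 18]
t=45: [25, 36, 39, 46, 25, 36, 39, 46]
t=46: [34, 17, 8, 13, 34, 17, 8, 13]
t=47: [28, 38, 33, 34, 28, 38, 33, 34]
t=48: [26, 15, 17, 18, 26, 15, 17, 18]
t=49: [42, 45, 50, 53, 42, 45, 50, 53]
t=50: [8, 16, 28, 36, 8, 16, 28, 36]
t=51: [31, 40, 33, 19, 31, 40, 33, 19]
t=52: [18, 10, 24, 45, 18, 10, 24, 45]
t=53: [46, 39, 36, 25, 46, 39, 36, 25]
t=54: [13, 8, 17, 34, 13, 8, 17, 34]
t=55: [34, 33, 38, 28, 34, 33, 38, 28]
t=56: [18, 17, 15, 26, 18, 17, 15, 26]
t=57: [53, 50, 45, 42, 53, 50, 45, 42]
t=58: [36, 28, 16, 8, 36, 28, 16, 8]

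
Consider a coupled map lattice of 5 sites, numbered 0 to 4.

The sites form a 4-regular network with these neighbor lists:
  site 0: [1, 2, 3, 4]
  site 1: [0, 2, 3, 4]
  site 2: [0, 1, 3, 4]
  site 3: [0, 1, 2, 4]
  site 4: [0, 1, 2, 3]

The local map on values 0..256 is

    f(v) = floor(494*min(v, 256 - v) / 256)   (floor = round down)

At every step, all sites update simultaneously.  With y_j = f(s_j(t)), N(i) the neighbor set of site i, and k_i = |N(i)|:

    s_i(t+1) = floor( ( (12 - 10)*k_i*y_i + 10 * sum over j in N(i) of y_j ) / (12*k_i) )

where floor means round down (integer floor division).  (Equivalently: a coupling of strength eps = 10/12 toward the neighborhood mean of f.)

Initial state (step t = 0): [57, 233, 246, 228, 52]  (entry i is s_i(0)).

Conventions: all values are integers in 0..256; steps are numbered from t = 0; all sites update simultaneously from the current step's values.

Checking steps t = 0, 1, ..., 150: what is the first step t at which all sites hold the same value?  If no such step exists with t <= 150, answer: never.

Answer: 2
Key observation: Synchronization is absorbing here: once all sites are equal they stay equal, and step 2 is the first all-equal step.

Derivation:
t=0: [57, 233, 246, 228, 52]  (not all equal)
t=1: [63, 66, 67, 65, 63]  (not all equal)
t=2: [124, 124, 124, 124, 124]  (all equal)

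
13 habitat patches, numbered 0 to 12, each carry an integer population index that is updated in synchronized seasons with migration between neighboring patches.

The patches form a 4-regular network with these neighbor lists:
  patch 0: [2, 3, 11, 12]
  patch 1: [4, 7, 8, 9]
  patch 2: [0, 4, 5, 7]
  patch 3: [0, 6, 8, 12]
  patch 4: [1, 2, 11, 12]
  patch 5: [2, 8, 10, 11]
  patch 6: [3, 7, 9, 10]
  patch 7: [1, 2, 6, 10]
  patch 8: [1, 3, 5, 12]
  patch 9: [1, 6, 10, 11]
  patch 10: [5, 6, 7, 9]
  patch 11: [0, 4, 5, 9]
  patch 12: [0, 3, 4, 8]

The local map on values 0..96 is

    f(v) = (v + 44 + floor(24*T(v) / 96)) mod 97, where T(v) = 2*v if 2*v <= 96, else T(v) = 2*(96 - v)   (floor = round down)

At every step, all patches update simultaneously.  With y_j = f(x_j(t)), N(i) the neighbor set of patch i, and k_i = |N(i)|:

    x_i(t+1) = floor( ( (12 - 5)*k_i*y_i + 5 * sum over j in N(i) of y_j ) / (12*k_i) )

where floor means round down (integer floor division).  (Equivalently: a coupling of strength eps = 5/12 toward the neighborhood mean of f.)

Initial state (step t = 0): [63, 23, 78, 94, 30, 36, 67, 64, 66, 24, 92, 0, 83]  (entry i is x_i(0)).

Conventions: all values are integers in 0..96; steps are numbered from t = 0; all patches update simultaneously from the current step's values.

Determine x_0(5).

Answer: x_0(5) = 74

Derivation:
t=0: [63, 23, 78, 94, 30, 36, 67, 64, 66, 24, 92, 0, 83]
t=1: [31, 68, 34, 36, 71, 15, 36, 34, 32, 66, 38, 46, 40]
t=2: [64, 42, 84, 20, 32, 60, 13, 68, 64, 21, 22, 31, 26]
t=3: [45, 29, 39, 64, 76, 38, 63, 36, 35, 68, 64, 75, 71]
t=4: [17, 67, 8, 33, 35, 19, 23, 15, 71, 34, 22, 27, 35]
t=5: [74, 46, 64, 82, 83, 67, 79, 63, 47, 83, 77, 83, 86]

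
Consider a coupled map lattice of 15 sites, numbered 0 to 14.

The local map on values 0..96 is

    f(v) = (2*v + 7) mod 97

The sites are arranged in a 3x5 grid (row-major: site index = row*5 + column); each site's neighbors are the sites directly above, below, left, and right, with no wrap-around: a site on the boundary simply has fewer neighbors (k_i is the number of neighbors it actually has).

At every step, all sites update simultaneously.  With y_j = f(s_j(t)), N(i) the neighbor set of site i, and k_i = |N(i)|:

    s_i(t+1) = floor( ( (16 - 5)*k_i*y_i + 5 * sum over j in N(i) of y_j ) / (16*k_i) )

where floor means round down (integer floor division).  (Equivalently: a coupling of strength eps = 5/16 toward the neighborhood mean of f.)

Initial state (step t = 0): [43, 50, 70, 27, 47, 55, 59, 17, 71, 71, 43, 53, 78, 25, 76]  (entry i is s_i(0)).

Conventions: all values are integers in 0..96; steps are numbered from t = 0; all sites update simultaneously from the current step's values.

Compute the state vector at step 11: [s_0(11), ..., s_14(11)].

Simulating step by step:
t=0: [43, 50, 70, 27, 47, 55, 59, 17, 71, 71, 43, 53, 78, 25, 76]
t=1: [68, 24, 46, 52, 20, 36, 26, 43, 52, 48, 69, 30, 57, 57, 59]
t=2: [52, 48, 18, 16, 35, 70, 63, 71, 20, 13, 55, 59, 35, 23, 23]
t=3: [18, 13, 39, 44, 64, 41, 35, 51, 46, 41, 25, 33, 66, 54, 49]
t=4: [48, 44, 73, 78, 54, 79, 69, 24, 18, 66, 64, 68, 39, 17, 22]
t=5: [29, 76, 61, 57, 29, 56, 53, 55, 45, 40, 43, 49, 73, 46, 48]
t=6: [57, 54, 33, 26, 62, 33, 19, 21, 10, 67, 68, 22, 41, 7, 18]
t=7: [30, 27, 63, 54, 39, 62, 45, 51, 32, 41, 51, 53, 73, 31, 39]
t=8: [60, 52, 34, 32, 75, 31, 9, 20, 63, 86, 16, 18, 48, 69, 83]
t=9: [33, 23, 65, 66, 65, 57, 30, 43, 44, 74, 44, 36, 18, 45, 72]
t=10: [62, 55, 47, 47, 43, 40, 65, 83, 80, 59, 81, 75, 47, 20, 46]
t=11: [40, 21, 13, 20, 68, 75, 46, 61, 60, 36, 72, 53, 21, 40, 13]

Answer: [40, 21, 13, 20, 68, 75, 46, 61, 60, 36, 72, 53, 21, 40, 13]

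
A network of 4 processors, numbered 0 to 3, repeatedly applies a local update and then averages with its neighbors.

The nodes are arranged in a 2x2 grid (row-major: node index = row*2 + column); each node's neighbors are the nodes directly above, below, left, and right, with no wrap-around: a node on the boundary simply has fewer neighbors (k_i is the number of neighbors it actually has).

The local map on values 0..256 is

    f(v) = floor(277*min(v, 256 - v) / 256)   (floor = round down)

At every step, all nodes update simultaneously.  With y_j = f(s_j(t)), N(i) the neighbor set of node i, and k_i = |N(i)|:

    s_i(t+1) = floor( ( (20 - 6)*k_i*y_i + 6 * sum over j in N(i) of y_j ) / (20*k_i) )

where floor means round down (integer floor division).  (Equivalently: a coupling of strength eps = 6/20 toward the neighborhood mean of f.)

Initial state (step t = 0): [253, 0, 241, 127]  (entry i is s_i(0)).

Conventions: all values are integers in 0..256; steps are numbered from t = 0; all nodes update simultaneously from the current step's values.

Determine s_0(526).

Answer: s_0(526) = 133
Key observation: The state at step 20, [133, 133, 133, 133], reappears at step 21: the system is in a cycle of period 1 from step 20 on.  Therefore the state at step 526 equals the state at step 20 + ((526 - 20) mod 1) = 20, which is [133, 133, 133, 133].

Derivation:
t=0: [253, 0, 241, 127]
t=1: [4, 21, 32, 98]
t=2: [11, 31, 40, 82]
t=3: [19, 37, 44, 73]
t=4: [27, 42, 47, 67]
t=5: [34, 46, 50, 64]
t=6: [40, 50, 53, 63]
t=7: [46, 54, 56, 64]
t=8: [52, 58, 59, 66]
t=9: [57, 62, 63, 68]
t=10: [62, 67, 67, 71]
t=11: [68, 71, 71, 74]
t=12: [73, 76, 76, 78]
t=13: [79, 81, 81, 83]
t=14: [85, 87, 87, 88]
t=15: [91, 93, 93, 94]
t=16: [98, 99, 99, 100]
t=17: [106, 107, 107, 107]
t=18: [114, 114, 114, 115]
t=19: [123, 123, 123, 123]
t=20: [133, 133, 133, 133]
t=21: [133, 133, 133, 133]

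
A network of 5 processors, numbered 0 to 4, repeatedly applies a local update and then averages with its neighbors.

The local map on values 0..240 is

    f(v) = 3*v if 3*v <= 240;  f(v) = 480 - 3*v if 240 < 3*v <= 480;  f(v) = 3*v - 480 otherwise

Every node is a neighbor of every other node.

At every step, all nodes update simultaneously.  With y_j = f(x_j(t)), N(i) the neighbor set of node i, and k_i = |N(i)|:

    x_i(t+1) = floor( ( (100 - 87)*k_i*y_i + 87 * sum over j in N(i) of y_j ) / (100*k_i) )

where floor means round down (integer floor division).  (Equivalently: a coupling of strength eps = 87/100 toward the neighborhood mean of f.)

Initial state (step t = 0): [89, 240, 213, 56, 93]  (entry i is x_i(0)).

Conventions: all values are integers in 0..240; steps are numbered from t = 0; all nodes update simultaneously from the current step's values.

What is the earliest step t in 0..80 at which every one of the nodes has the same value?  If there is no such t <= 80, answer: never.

Answer: 3
Key observation: Synchronization is absorbing here: once all nodes are equal they stay equal, and step 3 is the first all-equal step.

Derivation:
t=0: [89, 240, 213, 56, 93]  (not all equal)
t=1: [194, 192, 199, 198, 195]  (not all equal)
t=2: [107, 107, 105, 106, 106]  (not all equal)
t=3: [161, 161, 161, 161, 161]  (all equal)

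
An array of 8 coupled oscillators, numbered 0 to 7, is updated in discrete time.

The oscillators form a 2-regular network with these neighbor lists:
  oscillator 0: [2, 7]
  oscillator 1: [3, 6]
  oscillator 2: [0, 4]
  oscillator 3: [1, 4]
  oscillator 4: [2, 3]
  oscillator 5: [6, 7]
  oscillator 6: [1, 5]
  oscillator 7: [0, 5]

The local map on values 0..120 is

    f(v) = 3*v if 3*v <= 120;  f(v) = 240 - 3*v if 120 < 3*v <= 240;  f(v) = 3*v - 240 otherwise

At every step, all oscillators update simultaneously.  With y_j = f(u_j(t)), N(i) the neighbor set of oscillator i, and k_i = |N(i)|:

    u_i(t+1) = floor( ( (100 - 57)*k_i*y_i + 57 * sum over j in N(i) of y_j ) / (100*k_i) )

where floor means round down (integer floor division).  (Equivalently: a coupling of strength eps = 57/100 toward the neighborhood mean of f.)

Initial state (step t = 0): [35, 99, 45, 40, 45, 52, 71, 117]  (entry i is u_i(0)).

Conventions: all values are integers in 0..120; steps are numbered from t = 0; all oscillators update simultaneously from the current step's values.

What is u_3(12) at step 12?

Answer: u_3(12) = 72

Derivation:
t=0: [35, 99, 45, 40, 45, 52, 71, 117]
t=1: [106, 66, 105, 97, 109, 75, 51, 101]
t=2: [72, 57, 79, 58, 73, 49, 53, 53]
t=3: [34, 71, 14, 54, 28, 86, 81, 68]
t=4: [66, 34, 71, 65, 70, 18, 14, 49]
t=5: [52, 68, 32, 56, 33, 61, 62, 67]
t=6: [74, 51, 93, 69, 90, 51, 49, 56]
t=7: [39, 73, 30, 47, 33, 84, 89, 60]
t=8: [93, 44, 100, 76, 96, 29, 21, 62]
t=9: [49, 67, 50, 49, 41, 70, 82, 59]
t=10: [83, 44, 98, 84, 102, 32, 22, 62]
t=11: [34, 68, 44, 54, 47, 75, 86, 53]
t=12: [97, 42, 103, 72, 95, 34, 22, 68]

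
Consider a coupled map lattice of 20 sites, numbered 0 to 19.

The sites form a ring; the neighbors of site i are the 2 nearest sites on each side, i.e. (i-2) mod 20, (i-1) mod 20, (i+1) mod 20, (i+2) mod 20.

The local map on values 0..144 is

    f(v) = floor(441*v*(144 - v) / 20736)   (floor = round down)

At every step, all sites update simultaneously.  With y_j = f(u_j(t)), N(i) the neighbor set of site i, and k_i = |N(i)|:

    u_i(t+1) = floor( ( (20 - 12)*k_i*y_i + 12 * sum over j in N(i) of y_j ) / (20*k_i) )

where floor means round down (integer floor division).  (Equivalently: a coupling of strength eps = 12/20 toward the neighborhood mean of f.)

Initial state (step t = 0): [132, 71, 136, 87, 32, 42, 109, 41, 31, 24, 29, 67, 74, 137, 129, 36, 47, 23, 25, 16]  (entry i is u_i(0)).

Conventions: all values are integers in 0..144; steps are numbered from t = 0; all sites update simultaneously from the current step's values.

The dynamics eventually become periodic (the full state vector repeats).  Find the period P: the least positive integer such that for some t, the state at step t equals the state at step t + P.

Answer: 2
Key observation: The state at step 8, [106, 106, 106, 106, 106, 106, 106, 107, 107, 107, 107, 107, 107, 107, 107, 106, 106, 106, 106, 106], reappears at step 10 — and no state repeats earlier — so the cycle the system enters has period 2.

Derivation:
t=0: [132, 71, 136, 87, 32, 42, 109, 41, 31, 24, 29, 67, 74, 137, 129, 36, 47, 23, 25, 16]
t=1: [49, 74, 57, 87, 75, 89, 81, 81, 74, 75, 81, 82, 80, 59, 62, 65, 75, 66, 59, 56]
t=2: [102, 105, 105, 106, 107, 106, 108, 108, 109, 109, 108, 108, 107, 107, 108, 108, 108, 107, 105, 105]
t=3: [88, 87, 86, 85, 84, 83, 82, 82, 81, 81, 82, 82, 83, 83, 82, 82, 83, 84, 86, 87]
t=4: [104, 105, 105, 106, 106, 107, 107, 107, 108, 108, 107, 107, 107, 107, 107, 107, 107, 106, 105, 105]
t=5: [87, 86, 86, 85, 85, 84, 83, 83, 82, 82, 83, 83, 84, 84, 84, 84, 84, 85, 86, 86]
t=6: [105, 105, 105, 106, 106, 106, 107, 107, 107, 107, 107, 107, 107, 107, 107, 106, 106, 106, 106, 105]
t=7: [86, 86, 86, 85, 85, 84, 84, 84, 84, 84, 84, 84, 84, 84, 84, 84, 84, 85, 85, 86]
t=8: [106, 106, 106, 106, 106, 106, 106, 107, 107, 107, 107, 107, 107, 107, 107, 106, 106, 106, 106, 106]
t=9: [85, 85, 85, 85, 85, 84, 84, 84, 84, 84, 84, 84, 84, 84, 84, 84, 84, 85, 85, 85]
t=10: [106, 106, 106, 106, 106, 106, 106, 107, 107, 107, 107, 107, 107, 107, 107, 106, 106, 106, 106, 106]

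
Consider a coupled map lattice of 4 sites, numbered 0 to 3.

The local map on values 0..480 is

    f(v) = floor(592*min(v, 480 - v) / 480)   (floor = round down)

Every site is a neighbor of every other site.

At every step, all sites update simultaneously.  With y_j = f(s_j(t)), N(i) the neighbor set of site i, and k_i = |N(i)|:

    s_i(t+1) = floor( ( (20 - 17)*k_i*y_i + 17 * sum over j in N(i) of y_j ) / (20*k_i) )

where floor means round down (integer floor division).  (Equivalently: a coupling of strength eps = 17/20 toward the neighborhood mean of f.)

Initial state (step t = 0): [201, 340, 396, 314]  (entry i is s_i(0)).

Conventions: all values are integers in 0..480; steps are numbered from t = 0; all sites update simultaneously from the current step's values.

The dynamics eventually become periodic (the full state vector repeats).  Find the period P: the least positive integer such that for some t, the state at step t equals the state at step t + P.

Simulating step by step:
t=0: [201, 340, 396, 314]
t=1: [172, 182, 191, 178]
t=2: [223, 222, 220, 222]
t=3: [272, 273, 273, 273]
t=4: [255, 255, 255, 255]
t=5: [277, 277, 277, 277]
t=6: [250, 250, 250, 250]
t=7: [283, 283, 283, 283]
t=8: [242, 242, 242, 242]
t=9: [293, 293, 293, 293]
t=10: [230, 230, 230, 230]
t=11: [283, 283, 283, 283]

Answer: 4
Key observation: The state at step 7, [283, 283, 283, 283], reappears at step 11 — and no state repeats earlier — so the cycle the system enters has period 4.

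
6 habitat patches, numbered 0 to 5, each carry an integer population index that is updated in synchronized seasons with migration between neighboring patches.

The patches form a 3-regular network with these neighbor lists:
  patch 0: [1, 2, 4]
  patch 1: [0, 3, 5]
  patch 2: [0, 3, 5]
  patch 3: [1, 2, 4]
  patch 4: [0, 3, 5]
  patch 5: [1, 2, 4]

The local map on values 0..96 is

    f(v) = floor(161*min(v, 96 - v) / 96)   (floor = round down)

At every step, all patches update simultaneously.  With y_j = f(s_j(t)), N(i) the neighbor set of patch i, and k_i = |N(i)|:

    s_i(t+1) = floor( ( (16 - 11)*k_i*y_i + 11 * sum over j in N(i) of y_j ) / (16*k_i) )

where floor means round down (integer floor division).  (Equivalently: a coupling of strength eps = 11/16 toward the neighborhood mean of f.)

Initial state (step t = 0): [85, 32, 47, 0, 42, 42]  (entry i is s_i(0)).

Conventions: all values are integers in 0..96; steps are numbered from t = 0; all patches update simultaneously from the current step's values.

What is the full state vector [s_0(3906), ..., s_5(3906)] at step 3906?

Answer: [46, 46, 46, 46, 46, 46]
Key observation: The state at step 7, [77, 77, 77, 77, 77, 77], reappears at step 17: the system is in a cycle of period 10 from step 7 on.  Therefore the state at step 3906 equals the state at step 7 + ((3906 - 7) mod 10) = 16, which is [46, 46, 46, 46, 46, 46].

Derivation:
t=0: [85, 32, 47, 0, 42, 42]
t=1: [51, 36, 44, 46, 42, 67]
t=2: [69, 64, 68, 70, 67, 61]
t=3: [47, 50, 47, 47, 48, 51]
t=4: [78, 77, 77, 78, 77, 77]
t=5: [30, 30, 30, 30, 30, 31]
t=6: [50, 50, 50, 50, 50, 50]
t=7: [77, 77, 77, 77, 77, 77]
t=8: [31, 31, 31, 31, 31, 31]
t=9: [51, 51, 51, 51, 51, 51]
t=10: [75, 75, 75, 75, 75, 75]
t=11: [35, 35, 35, 35, 35, 35]
t=12: [58, 58, 58, 58, 58, 58]
t=13: [63, 63, 63, 63, 63, 63]
t=14: [55, 55, 55, 55, 55, 55]
t=15: [68, 68, 68, 68, 68, 68]
t=16: [46, 46, 46, 46, 46, 46]
t=17: [77, 77, 77, 77, 77, 77]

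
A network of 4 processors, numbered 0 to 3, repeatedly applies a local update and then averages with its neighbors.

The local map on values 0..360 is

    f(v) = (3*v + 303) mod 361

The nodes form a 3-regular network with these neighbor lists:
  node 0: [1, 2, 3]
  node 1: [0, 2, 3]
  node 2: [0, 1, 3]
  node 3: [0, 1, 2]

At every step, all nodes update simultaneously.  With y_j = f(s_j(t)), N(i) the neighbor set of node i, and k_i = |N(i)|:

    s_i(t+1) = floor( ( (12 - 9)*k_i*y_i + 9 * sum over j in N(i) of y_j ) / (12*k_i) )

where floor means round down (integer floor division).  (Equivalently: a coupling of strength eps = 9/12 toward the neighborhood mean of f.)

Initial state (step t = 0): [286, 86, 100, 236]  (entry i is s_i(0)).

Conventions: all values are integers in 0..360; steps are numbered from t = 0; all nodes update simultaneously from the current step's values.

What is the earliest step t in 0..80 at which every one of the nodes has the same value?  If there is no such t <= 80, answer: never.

Answer: 1
Key observation: Synchronization is absorbing here: once all nodes are equal they stay equal, and step 1 is the first all-equal step.

Derivation:
t=0: [286, 86, 100, 236]  (not all equal)
t=1: [202, 202, 202, 202]  (all equal)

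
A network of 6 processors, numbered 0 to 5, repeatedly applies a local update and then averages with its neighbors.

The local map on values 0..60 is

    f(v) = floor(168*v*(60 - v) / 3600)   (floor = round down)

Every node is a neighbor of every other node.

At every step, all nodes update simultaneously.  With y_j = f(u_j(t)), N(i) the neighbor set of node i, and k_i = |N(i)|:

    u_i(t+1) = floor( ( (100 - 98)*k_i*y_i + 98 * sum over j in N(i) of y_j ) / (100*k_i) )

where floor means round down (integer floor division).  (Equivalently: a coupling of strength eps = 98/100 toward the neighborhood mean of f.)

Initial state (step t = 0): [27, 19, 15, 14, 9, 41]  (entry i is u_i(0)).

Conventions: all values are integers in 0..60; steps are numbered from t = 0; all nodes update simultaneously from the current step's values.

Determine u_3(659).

Simulating step by step:
t=0: [27, 19, 15, 14, 9, 41]
t=1: [31, 31, 32, 32, 34, 31]
t=2: [41, 41, 41, 41, 41, 41]
t=3: [36, 36, 36, 36, 36, 36]
t=4: [40, 40, 40, 40, 40, 40]
t=5: [37, 37, 37, 37, 37, 37]
t=6: [39, 39, 39, 39, 39, 39]
t=7: [38, 38, 38, 38, 38, 38]
t=8: [39, 39, 39, 39, 39, 39]

Answer: u_3(659) = 38
Key observation: The state at step 6, [39, 39, 39, 39, 39, 39], reappears at step 8: the system is in a cycle of period 2 from step 6 on.  Therefore the state at step 659 equals the state at step 6 + ((659 - 6) mod 2) = 7, which is [38, 38, 38, 38, 38, 38].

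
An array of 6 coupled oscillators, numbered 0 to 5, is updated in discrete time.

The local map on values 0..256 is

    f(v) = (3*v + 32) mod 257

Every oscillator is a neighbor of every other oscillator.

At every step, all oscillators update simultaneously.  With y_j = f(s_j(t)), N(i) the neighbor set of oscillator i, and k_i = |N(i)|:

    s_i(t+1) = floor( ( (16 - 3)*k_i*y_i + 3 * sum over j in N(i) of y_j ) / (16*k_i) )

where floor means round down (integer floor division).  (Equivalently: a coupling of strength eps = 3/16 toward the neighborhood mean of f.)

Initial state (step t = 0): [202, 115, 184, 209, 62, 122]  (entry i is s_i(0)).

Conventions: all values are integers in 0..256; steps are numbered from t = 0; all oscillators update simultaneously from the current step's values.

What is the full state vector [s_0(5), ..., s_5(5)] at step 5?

Answer: [131, 45, 188, 21, 27, 107]

Derivation:
t=0: [202, 115, 184, 209, 62, 122]
t=1: [126, 123, 84, 143, 199, 139]
t=2: [149, 142, 52, 189, 120, 180]
t=3: [205, 189, 179, 99, 137, 78]
t=4: [123, 86, 62, 76, 164, 27]
t=5: [131, 45, 188, 21, 27, 107]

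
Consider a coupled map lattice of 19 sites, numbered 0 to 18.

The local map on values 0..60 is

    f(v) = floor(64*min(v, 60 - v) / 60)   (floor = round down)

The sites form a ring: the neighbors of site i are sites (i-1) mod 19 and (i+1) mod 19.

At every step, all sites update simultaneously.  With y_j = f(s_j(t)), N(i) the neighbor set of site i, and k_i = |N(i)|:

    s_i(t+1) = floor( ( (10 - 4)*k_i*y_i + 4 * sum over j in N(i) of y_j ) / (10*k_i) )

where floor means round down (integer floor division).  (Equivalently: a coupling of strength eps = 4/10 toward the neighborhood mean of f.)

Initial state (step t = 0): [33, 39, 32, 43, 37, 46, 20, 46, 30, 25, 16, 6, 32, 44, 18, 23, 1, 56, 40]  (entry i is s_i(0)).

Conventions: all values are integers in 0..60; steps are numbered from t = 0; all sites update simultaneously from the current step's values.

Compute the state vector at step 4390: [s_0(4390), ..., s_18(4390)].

Simulating step by step:
t=0: [33, 39, 32, 43, 37, 46, 20, 46, 30, 25, 16, 6, 32, 44, 18, 23, 1, 56, 40]
t=1: [25, 24, 25, 21, 20, 17, 18, 19, 27, 25, 16, 12, 22, 19, 19, 18, 6, 6, 19]
t=2: [24, 25, 25, 22, 20, 18, 19, 21, 26, 24, 17, 15, 20, 20, 19, 16, 8, 8, 18]
t=3: [24, 25, 25, 23, 21, 19, 20, 22, 25, 24, 19, 17, 20, 20, 19, 15, 9, 10, 18]
t=4: [24, 25, 25, 24, 22, 20, 21, 23, 25, 24, 20, 19, 20, 20, 19, 15, 10, 11, 18]
t=5: [24, 25, 25, 24, 23, 21, 22, 24, 25, 24, 21, 20, 20, 20, 19, 15, 11, 12, 18]
t=6: [24, 25, 25, 25, 23, 22, 23, 24, 25, 24, 22, 21, 21, 20, 19, 15, 12, 13, 18]
t=7: [24, 25, 26, 25, 24, 23, 24, 25, 25, 24, 23, 22, 21, 21, 19, 16, 13, 14, 19]
t=8: [24, 26, 26, 26, 25, 24, 25, 25, 25, 25, 24, 23, 22, 21, 19, 16, 14, 15, 19]
t=9: [24, 26, 27, 26, 26, 25, 25, 26, 26, 25, 25, 24, 23, 21, 19, 17, 15, 16, 20]
t=10: [24, 26, 27, 27, 26, 26, 26, 26, 26, 26, 25, 25, 23, 22, 20, 18, 16, 17, 21]
t=11: [24, 26, 27, 27, 27, 27, 27, 27, 27, 26, 26, 25, 24, 22, 21, 19, 17, 18, 21]
t=12: [24, 26, 27, 28, 28, 28, 28, 28, 27, 27, 26, 26, 24, 23, 21, 20, 18, 19, 22]
t=13: [25, 26, 28, 28, 29, 29, 29, 28, 28, 27, 27, 26, 25, 23, 22, 20, 19, 20, 22]
t=14: [25, 27, 28, 29, 29, 30, 29, 29, 28, 28, 27, 27, 25, 24, 22, 21, 20, 21, 23]
t=15: [26, 27, 29, 29, 30, 31, 30, 29, 29, 28, 28, 27, 26, 24, 23, 22, 21, 22, 24]
t=16: [26, 28, 29, 30, 31, 30, 31, 30, 29, 29, 28, 28, 26, 25, 24, 23, 22, 23, 25]
t=17: [27, 28, 30, 31, 30, 31, 30, 31, 30, 29, 29, 28, 27, 26, 25, 24, 23, 24, 25]
t=18: [27, 29, 31, 30, 31, 30, 31, 30, 31, 30, 29, 29, 28, 27, 26, 25, 24, 25, 26]
t=19: [28, 29, 30, 31, 30, 31, 30, 31, 30, 31, 30, 29, 29, 28, 27, 26, 25, 26, 27]
t=20: [29, 30, 31, 30, 31, 30, 31, 30, 31, 30, 31, 30, 29, 29, 28, 27, 26, 27, 28]
t=21: [30, 31, 30, 31, 30, 31, 30, 31, 30, 31, 30, 31, 30, 29, 29, 28, 27, 28, 29]
t=22: [31, 30, 31, 30, 31, 30, 31, 30, 31, 30, 31, 30, 31, 30, 29, 29, 28, 29, 30]
t=23: [30, 31, 30, 31, 30, 31, 30, 31, 30, 31, 30, 31, 30, 31, 30, 29, 29, 30, 31]
t=24: [31, 30, 31, 30, 31, 30, 31, 30, 31, 30, 31, 30, 31, 30, 31, 30, 30, 31, 30]
t=25: [30, 31, 30, 31, 30, 31, 30, 31, 30, 31, 30, 31, 30, 31, 30, 31, 31, 30, 31]
t=26: [31, 30, 31, 30, 31, 30, 31, 30, 31, 30, 31, 30, 31, 30, 31, 30, 30, 31, 30]

Answer: [31, 30, 31, 30, 31, 30, 31, 30, 31, 30, 31, 30, 31, 30, 31, 30, 30, 31, 30]
Key observation: The state at step 24, [31, 30, 31, 30, 31, 30, 31, 30, 31, 30, 31, 30, 31, 30, 31, 30, 30, 31, 30], reappears at step 26: the system is in a cycle of period 2 from step 24 on.  Therefore the state at step 4390 equals the state at step 24 + ((4390 - 24) mod 2) = 24, which is [31, 30, 31, 30, 31, 30, 31, 30, 31, 30, 31, 30, 31, 30, 31, 30, 30, 31, 30].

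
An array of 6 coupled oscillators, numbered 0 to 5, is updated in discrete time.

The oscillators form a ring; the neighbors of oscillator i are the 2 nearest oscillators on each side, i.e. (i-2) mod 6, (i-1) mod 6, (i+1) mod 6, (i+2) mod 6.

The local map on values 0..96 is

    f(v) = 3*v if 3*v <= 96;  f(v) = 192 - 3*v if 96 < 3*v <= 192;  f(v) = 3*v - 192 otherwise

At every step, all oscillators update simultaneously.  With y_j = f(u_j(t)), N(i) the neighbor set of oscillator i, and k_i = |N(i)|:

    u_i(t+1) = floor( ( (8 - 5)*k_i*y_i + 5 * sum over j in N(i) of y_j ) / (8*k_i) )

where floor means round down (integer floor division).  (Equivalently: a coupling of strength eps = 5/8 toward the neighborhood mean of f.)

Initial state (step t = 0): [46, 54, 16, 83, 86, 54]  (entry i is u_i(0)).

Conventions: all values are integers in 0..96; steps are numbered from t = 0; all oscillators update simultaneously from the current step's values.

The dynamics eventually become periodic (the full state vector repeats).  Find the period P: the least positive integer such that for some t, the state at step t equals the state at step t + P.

Answer: 10
Key observation: The state at step 31, [31, 31, 40, 40, 40, 31], reappears at step 41 — and no state repeats earlier — so the cycle the system enters has period 10.

Derivation:
t=0: [46, 54, 16, 83, 86, 54]
t=1: [47, 40, 50, 48, 54, 43]
t=2: [51, 58, 47, 50, 43, 55]
t=3: [39, 31, 44, 40, 48, 35]
t=4: [73, 80, 67, 72, 63, 77]
t=5: [25, 33, 19, 24, 16, 30]
t=6: [73, 80, 66, 72, 63, 78]
t=7: [25, 33, 18, 24, 16, 31]
t=8: [73, 80, 65, 72, 63, 79]
t=9: [25, 33, 17, 24, 16, 32]
t=10: [73, 80, 64, 72, 63, 81]
t=11: [26, 33, 15, 24, 17, 35]
t=12: [72, 78, 62, 70, 63, 78]
t=13: [23, 29, 15, 21, 15, 29]
t=14: [67, 73, 58, 64, 58, 73]
t=15: [17, 18, 15, 14, 15, 18]
t=16: [50, 50, 46, 46, 46, 50]
t=17: [45, 45, 50, 50, 50, 45]
t=18: [52, 52, 46, 46, 46, 52]
t=19: [41, 41, 48, 48, 48, 41]
t=20: [62, 62, 54, 54, 54, 62]
t=21: [13, 13, 22, 22, 22, 13]
t=22: [47, 47, 57, 57, 57, 47]
t=23: [41, 41, 30, 30, 30, 41]
t=24: [75, 75, 83, 83, 83, 75]
t=25: [40, 40, 49, 49, 49, 40]
t=26: [63, 63, 53, 53, 53, 63]
t=27: [12, 12, 23, 23, 23, 12]
t=28: [46, 46, 58, 58, 58, 46]
t=29: [42, 42, 29, 29, 29, 42]
t=30: [72, 72, 80, 80, 80, 72]
t=31: [31, 31, 40, 40, 40, 31]
t=32: [86, 86, 78, 78, 78, 86]
t=33: [58, 58, 49, 49, 49, 58]
t=34: [26, 26, 36, 36, 36, 26]
t=35: [79, 79, 82, 82, 82, 79]
t=36: [47, 47, 51, 51, 51, 47]
t=37: [47, 47, 42, 42, 42, 47]
t=38: [55, 55, 61, 61, 61, 55]
t=39: [21, 21, 14, 14, 14, 21]
t=40: [56, 56, 48, 48, 48, 56]
t=41: [31, 31, 40, 40, 40, 31]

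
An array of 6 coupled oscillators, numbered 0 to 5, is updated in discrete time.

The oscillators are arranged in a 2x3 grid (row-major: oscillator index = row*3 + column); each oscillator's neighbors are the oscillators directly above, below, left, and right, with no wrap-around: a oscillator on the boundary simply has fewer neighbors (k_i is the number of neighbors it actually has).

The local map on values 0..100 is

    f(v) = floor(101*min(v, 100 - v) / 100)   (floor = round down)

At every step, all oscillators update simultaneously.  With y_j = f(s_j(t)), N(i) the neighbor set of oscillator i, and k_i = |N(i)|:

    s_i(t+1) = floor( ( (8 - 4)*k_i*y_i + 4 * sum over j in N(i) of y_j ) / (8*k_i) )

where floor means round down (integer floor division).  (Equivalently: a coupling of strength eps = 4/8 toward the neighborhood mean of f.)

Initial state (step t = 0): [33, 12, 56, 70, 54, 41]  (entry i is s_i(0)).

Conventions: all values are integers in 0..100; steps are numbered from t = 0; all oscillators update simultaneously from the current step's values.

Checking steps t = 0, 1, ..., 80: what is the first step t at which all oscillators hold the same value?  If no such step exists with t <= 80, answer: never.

Simulating step by step:
t=0: [33, 12, 56, 70, 54, 41]  (not all equal)
t=1: [27, 26, 35, 34, 36, 43]  (not all equal)
t=2: [28, 29, 34, 32, 35, 39]  (not all equal)
t=3: [29, 30, 34, 31, 34, 36]  (not all equal)
t=4: [29, 31, 33, 31, 33, 35]  (not all equal)
t=5: [30, 31, 33, 31, 32, 34]  (not all equal)
t=6: [30, 31, 32, 31, 32, 33]  (not all equal)
t=7: [30, 31, 32, 31, 31, 32]  (not all equal)
t=8: [30, 31, 31, 30, 31, 31]  (not all equal)
t=9: [30, 30, 31, 30, 30, 31]  (not all equal)
t=10: [30, 30, 30, 30, 30, 30]  (all equal)

Answer: 10
Key observation: Synchronization is absorbing here: once all oscillators are equal they stay equal, and step 10 is the first all-equal step.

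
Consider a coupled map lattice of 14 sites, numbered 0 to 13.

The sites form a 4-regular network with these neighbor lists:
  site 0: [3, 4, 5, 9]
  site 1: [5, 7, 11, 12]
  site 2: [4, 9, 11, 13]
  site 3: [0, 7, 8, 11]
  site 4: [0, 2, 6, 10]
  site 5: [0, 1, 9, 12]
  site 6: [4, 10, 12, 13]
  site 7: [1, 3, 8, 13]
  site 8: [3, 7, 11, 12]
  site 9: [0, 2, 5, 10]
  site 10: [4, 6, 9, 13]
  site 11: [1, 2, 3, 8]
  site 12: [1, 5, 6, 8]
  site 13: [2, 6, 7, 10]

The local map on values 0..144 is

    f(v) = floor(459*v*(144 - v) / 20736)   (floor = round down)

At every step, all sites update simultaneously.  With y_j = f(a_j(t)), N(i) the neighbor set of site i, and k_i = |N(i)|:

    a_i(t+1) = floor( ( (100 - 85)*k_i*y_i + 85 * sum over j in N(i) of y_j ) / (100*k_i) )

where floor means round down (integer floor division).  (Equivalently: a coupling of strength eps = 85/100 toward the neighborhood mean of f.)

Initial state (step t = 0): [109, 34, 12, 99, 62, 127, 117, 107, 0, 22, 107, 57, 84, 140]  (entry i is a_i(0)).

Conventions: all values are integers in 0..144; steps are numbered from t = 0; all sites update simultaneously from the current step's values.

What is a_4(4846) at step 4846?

Answer: a_4(4846) = 114
Key observation: The state at step 8, [114, 114, 114, 114, 114, 114, 114, 114, 114, 114, 114, 114, 114, 114], reappears at step 10: the system is in a cycle of period 2 from step 8 on.  Therefore the state at step 4846 equals the state at step 8 + ((4846 - 8) mod 2) = 8, which is [114, 114, 114, 114, 114, 114, 114, 114, 114, 114, 114, 114, 114, 114].

Derivation:
t=0: [109, 34, 12, 99, 62, 127, 117, 107, 0, 22, 107, 57, 84, 140]
t=1: [79, 87, 67, 74, 75, 78, 78, 53, 86, 62, 66, 62, 58, 60]
t=2: [113, 110, 112, 110, 113, 111, 112, 110, 110, 113, 112, 111, 111, 111]
t=3: [78, 81, 79, 80, 78, 79, 79, 81, 81, 78, 78, 81, 81, 79]
t=4: [113, 112, 112, 112, 113, 112, 112, 112, 112, 113, 113, 112, 112, 112]
t=5: [77, 79, 78, 78, 77, 78, 78, 79, 79, 77, 77, 79, 79, 78]
t=6: [113, 113, 113, 113, 113, 113, 113, 113, 113, 113, 113, 113, 113, 113]
t=7: [77, 77, 77, 77, 77, 77, 77, 77, 77, 77, 77, 77, 77, 77]
t=8: [114, 114, 114, 114, 114, 114, 114, 114, 114, 114, 114, 114, 114, 114]
t=9: [75, 75, 75, 75, 75, 75, 75, 75, 75, 75, 75, 75, 75, 75]
t=10: [114, 114, 114, 114, 114, 114, 114, 114, 114, 114, 114, 114, 114, 114]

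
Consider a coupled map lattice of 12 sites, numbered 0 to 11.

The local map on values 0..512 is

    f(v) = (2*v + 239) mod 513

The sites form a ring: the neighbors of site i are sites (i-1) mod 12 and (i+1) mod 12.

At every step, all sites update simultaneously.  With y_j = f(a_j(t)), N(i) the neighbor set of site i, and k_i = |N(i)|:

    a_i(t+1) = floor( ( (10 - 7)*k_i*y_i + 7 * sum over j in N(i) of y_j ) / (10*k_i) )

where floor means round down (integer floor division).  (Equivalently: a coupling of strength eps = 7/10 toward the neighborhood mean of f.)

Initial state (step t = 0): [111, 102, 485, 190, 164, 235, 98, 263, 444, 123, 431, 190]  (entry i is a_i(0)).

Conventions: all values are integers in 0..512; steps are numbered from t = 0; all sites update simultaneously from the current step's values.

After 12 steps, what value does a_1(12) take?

Simulating step by step:
t=0: [111, 102, 485, 190, 164, 235, 98, 263, 444, 123, 431, 190]
t=1: [330, 358, 247, 114, 121, 229, 287, 263, 288, 207, 229, 219]
t=2: [327, 344, 384, 385, 372, 328, 242, 286, 227, 212, 161, 248]
t=3: [336, 430, 466, 486, 448, 352, 301, 225, 210, 124, 144, 216]
t=4: [200, 211, 133, 144, 247, 281, 310, 218, 275, 202, 229, 191]
t=5: [127, 265, 208, 257, 171, 284, 261, 266, 185, 200, 138, 140]
t=6: [239, 299, 216, 145, 207, 198, 267, 197, 163, 72, 46, 175]
t=7: [201, 223, 166, 109, 90, 176, 162, 145, 191, 248, 259, 210]
t=8: [149, 116, 237, 304, 312, 187, 47, 60, 115, 189, 202, 174]
t=9: [197, 219, 341, 292, 256, 269, 260, 388, 302, 240, 101, 76]
t=10: [230, 234, 288, 319, 272, 248, 341, 352, 346, 331, 341, 313]
t=11: [246, 229, 285, 309, 286, 303, 350, 418, 411, 405, 381, 313]
t=12: [253, 235, 273, 311, 326, 353, 261, 176, 35, 189, 277, 352]

Answer: a_1(12) = 235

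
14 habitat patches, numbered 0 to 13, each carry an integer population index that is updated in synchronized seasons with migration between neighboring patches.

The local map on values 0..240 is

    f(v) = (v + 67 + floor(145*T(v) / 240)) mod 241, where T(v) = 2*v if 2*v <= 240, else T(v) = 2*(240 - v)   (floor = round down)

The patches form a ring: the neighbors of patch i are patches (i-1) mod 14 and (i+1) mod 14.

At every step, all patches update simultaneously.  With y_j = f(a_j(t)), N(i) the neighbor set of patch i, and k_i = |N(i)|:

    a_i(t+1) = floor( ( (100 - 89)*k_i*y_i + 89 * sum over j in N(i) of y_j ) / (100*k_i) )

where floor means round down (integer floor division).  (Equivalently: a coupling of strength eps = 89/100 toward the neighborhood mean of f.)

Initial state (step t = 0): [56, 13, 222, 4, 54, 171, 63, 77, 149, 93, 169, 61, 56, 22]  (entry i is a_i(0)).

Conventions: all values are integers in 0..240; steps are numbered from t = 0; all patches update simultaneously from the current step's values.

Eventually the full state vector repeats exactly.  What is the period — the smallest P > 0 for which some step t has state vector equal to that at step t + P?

Simulating step by step:
t=0: [56, 13, 222, 4, 54, 171, 63, 77, 149, 93, 169, 61, 56, 22]
t=1: [114, 125, 83, 121, 89, 183, 163, 155, 128, 76, 112, 142, 161, 181]
t=2: [82, 48, 80, 23, 76, 54, 80, 85, 150, 97, 150, 78, 82, 79]
t=3: [77, 23, 129, 117, 160, 125, 88, 39, 32, 79, 133, 66, 107, 6]
t=4: [113, 157, 99, 85, 86, 55, 109, 86, 83, 100, 104, 90, 136, 141]
t=5: [83, 62, 47, 27, 91, 56, 97, 35, 28, 33, 37, 65, 58, 81]
t=6: [93, 101, 165, 101, 143, 50, 153, 90, 140, 138, 171, 175, 116, 91]
t=7: [36, 55, 52, 79, 110, 95, 98, 78, 58, 83, 82, 80, 55, 53]
t=8: [181, 166, 103, 110, 23, 52, 126, 131, 131, 90, 5, 86, 103, 168]
t=9: [80, 67, 72, 83, 123, 111, 129, 88, 59, 76, 25, 59, 48, 67]
t=10: [190, 125, 124, 141, 45, 87, 50, 129, 134, 167, 205, 152, 201, 101]
t=11: [69, 83, 87, 123, 64, 154, 67, 127, 85, 80, 81, 74, 67, 72]
t=12: [128, 106, 46, 110, 99, 196, 100, 110, 41, 7, 103, 122, 226, 217]
t=13: [67, 120, 75, 101, 68, 48, 68, 97, 84, 102, 82, 63, 78, 77]
t=14: [169, 208, 87, 205, 122, 212, 118, 105, 41, 13, 115, 132, 223, 227]
t=15: [71, 51, 66, 56, 73, 86, 66, 114, 84, 115, 90, 75, 77, 73]
t=16: [205, 213, 187, 216, 116, 197, 64, 107, 70, 24, 141, 141, 230, 229]
t=17: [69, 74, 71, 78, 73, 137, 83, 197, 105, 149, 101, 77, 76, 70]
t=18: [224, 221, 233, 226, 170, 115, 72, 37, 76, 56, 148, 152, 229, 225]
t=19: [69, 68, 68, 72, 74, 144, 125, 220, 176, 162, 131, 77, 75, 68]
t=20: [217, 217, 221, 223, 164, 151, 79, 82, 76, 83, 151, 168, 227, 224]
t=21: [69, 69, 69, 74, 76, 45, 40, 104, 32, 142, 49, 76, 74, 69]
t=22: [219, 219, 223, 226, 201, 191, 115, 135, 77, 148, 161, 205, 226, 223]
t=23: [69, 69, 69, 71, 72, 76, 81, 150, 102, 151, 79, 74, 70, 69]
t=24: [219, 219, 220, 222, 228, 128, 141, 33, 80, 31, 139, 123, 224, 219]
t=25: [70, 70, 69, 69, 77, 78, 110, 54, 122, 54, 109, 79, 78, 69]
t=26: [220, 220, 219, 227, 229, 162, 196, 90, 175, 89, 90, 135, 123, 228]
t=27: [69, 70, 69, 68, 74, 72, 55, 71, 29, 48, 51, 60, 78, 78]
t=28: [228, 219, 219, 223, 222, 210, 220, 166, 190, 156, 185, 207, 221, 230]
t=29: [68, 69, 69, 69, 70, 69, 75, 73, 81, 77, 77, 72, 69, 68]
t=30: [217, 218, 219, 219, 219, 225, 224, 130, 207, 133, 232, 227, 221, 217]
t=31: [70, 70, 70, 70, 69, 69, 77, 72, 86, 71, 76, 68, 69, 69]
t=32: [220, 221, 221, 220, 219, 227, 224, 137, 201, 135, 221, 225, 218, 219]
t=33: [69, 69, 69, 69, 69, 69, 76, 73, 85, 73, 77, 69, 69, 70]
t=34: [219, 219, 219, 219, 219, 225, 224, 134, 204, 136, 224, 227, 219, 219]
t=35: [70, 70, 70, 70, 69, 69, 77, 72, 85, 72, 76, 69, 69, 70]
t=36: [221, 221, 221, 220, 219, 227, 224, 136, 202, 134, 223, 225, 219, 220]
t=37: [69, 69, 69, 69, 69, 69, 76, 72, 85, 72, 77, 69, 69, 69]
t=38: [219, 219, 219, 219, 219, 225, 223, 134, 202, 136, 224, 227, 219, 219]
t=39: [70, 70, 70, 70, 69, 69, 77, 72, 85, 72, 76, 69, 69, 70]

Answer: 4
Key observation: The state at step 35, [70, 70, 70, 70, 69, 69, 77, 72, 85, 72, 76, 69, 69, 70], reappears at step 39 — and no state repeats earlier — so the cycle the system enters has period 4.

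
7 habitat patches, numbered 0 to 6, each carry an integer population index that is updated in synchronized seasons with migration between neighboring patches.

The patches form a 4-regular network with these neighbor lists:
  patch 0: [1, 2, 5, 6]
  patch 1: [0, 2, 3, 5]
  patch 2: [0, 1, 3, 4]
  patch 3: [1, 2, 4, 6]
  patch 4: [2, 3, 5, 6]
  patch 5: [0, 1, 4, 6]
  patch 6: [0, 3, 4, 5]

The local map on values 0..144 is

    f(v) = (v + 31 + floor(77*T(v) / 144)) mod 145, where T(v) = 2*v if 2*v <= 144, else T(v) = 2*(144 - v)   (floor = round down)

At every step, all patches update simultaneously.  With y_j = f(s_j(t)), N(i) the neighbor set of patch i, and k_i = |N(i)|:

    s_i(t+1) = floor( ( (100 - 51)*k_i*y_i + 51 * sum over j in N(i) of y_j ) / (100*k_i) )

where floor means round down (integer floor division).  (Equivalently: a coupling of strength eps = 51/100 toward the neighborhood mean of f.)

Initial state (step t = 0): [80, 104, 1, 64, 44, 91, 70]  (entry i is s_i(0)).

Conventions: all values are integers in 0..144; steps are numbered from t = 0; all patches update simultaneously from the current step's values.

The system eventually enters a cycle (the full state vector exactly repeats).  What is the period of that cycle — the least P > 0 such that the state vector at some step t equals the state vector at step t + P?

Answer: 2
Key observation: The state at step 5, [33, 33, 33, 33, 33, 33, 33], reappears at step 7 — and no state repeats earlier — so the cycle the system enters has period 2.

Derivation:
t=0: [80, 104, 1, 64, 44, 91, 70]
t=1: [32, 30, 42, 36, 74, 43, 41]
t=2: [104, 101, 99, 97, 74, 101, 101]
t=3: [32, 32, 32, 32, 33, 32, 32]
t=4: [97, 97, 97, 97, 97, 97, 97]
t=5: [33, 33, 33, 33, 33, 33, 33]
t=6: [99, 99, 99, 99, 99, 99, 99]
t=7: [33, 33, 33, 33, 33, 33, 33]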